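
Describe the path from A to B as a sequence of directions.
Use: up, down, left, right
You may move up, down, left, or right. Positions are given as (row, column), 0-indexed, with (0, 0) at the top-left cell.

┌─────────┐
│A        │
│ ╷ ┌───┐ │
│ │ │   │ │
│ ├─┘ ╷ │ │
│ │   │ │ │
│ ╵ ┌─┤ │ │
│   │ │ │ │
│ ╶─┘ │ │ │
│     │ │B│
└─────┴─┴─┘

Finding the path and converting it to directions:
Path through cells: (0,0) → (0,1) → (0,2) → (0,3) → (0,4) → (1,4) → (2,4) → (3,4) → (4,4)
Directions: right, right, right, right, down, down, down, down

Solution:

┌─────────┐
│A → → → ↓│
│ ╷ ┌───┐ │
│ │ │   │↓│
│ ├─┘ ╷ │ │
│ │   │ │↓│
│ ╵ ┌─┤ │ │
│   │ │ │↓│
│ ╶─┘ │ │ │
│     │ │B│
└─────┴─┴─┘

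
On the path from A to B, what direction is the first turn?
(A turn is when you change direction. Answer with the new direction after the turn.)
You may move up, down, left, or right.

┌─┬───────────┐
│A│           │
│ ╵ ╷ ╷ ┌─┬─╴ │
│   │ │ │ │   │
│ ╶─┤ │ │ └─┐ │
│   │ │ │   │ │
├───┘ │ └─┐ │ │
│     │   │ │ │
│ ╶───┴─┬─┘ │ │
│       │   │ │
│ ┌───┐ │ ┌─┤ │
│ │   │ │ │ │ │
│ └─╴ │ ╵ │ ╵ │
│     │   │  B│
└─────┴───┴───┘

Directions: down, right, up, right, right, right, right, right, down, down, down, down, down, down
First turn direction: right

Solution:

┌─┬───────────┐
│A│↱ → → → → ↓│
│ ╵ ╷ ╷ ┌─┬─╴ │
│↳ ↑│ │ │ │  ↓│
│ ╶─┤ │ │ └─┐ │
│   │ │ │   │↓│
├───┘ │ └─┐ │ │
│     │   │ │↓│
│ ╶───┴─┬─┘ │ │
│       │   │↓│
│ ┌───┐ │ ┌─┤ │
│ │   │ │ │ │↓│
│ └─╴ │ ╵ │ ╵ │
│     │   │  B│
└─────┴───┴───┘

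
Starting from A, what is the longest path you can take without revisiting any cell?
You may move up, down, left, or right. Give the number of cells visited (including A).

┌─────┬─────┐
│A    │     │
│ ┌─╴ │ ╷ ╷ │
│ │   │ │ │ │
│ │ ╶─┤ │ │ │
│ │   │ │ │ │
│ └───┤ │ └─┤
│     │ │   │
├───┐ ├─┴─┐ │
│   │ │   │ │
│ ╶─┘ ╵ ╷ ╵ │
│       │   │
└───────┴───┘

Finding longest simple path using DFS:
Start: (0, 0)
Longest path visits 23 cells
Path: A → down → down → down → right → right → down → down → right → up → right → down → right → up → up → left → up → up → up → left → down → down → down

Solution:

┌─────┬─────┐
│A    │↓ ↰  │
│ ┌─╴ │ ╷ ╷ │
│↓│   │↓│↑│ │
│ │ ╶─┤ │ │ │
│↓│   │↓│↑│ │
│ └───┤ │ └─┤
│↳ → ↓│B│↑ ↰│
├───┐ ├─┴─┐ │
│   │↓│↱ ↓│↑│
│ ╶─┘ ╵ ╷ ╵ │
│    ↳ ↑│↳ ↑│
└───────┴───┘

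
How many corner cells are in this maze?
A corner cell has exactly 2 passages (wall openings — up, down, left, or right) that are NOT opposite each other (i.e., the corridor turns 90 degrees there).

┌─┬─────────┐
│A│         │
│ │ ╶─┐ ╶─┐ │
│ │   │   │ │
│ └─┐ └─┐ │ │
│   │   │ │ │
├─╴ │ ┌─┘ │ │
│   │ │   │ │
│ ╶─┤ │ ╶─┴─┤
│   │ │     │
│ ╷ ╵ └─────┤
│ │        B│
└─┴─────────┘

Counting corner cells (2 non-opposite passages):
Total corners: 15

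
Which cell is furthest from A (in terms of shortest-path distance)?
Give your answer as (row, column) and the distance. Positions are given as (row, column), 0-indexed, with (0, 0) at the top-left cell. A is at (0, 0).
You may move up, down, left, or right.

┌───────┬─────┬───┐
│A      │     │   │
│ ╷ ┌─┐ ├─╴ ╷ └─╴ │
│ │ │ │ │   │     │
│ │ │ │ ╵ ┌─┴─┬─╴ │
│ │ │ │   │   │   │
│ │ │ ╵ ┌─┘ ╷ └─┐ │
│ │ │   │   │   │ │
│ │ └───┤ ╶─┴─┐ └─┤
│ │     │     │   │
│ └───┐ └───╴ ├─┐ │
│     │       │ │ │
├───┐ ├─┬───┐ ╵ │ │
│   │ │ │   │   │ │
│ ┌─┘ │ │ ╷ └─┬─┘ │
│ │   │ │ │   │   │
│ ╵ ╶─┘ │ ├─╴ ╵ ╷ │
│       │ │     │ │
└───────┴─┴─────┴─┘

Computing BFS distances from A to all cells:
Furthest cell: (8, 4)
Distance: 34 steps

Path from A to the furthest cell:

┌───────┬─────┬───┐
│A ↓    │     │   │
│ ╷ ┌─┐ ├─╴ ╷ └─╴ │
│ │↓│ │ │   │     │
│ │ │ │ ╵ ┌─┴─┬─╴ │
│ │↓│ │   │↱ ↓│   │
│ │ │ ╵ ┌─┘ ╷ └─┐ │
│ │↓│   │↱ ↑│↳ ↓│ │
│ │ └───┤ ╶─┴─┐ └─┤
│ │↳ → ↓│↑ ← ↰│↳ ↓│
│ └───┐ └───╴ ├─┐ │
│     │↳ → → ↑│ │↓│
├───┐ ├─┬───┐ ╵ │ │
│   │ │ │↓ ↰│   │↓│
│ ┌─┘ │ │ ╷ └─┬─┘ │
│ │   │ │↓│↑ ↰│↓ ↲│
│ ╵ ╶─┘ │ ├─╴ ╵ ╷ │
│       │B│  ↑ ↲│ │
└───────┴─┴─────┴─┘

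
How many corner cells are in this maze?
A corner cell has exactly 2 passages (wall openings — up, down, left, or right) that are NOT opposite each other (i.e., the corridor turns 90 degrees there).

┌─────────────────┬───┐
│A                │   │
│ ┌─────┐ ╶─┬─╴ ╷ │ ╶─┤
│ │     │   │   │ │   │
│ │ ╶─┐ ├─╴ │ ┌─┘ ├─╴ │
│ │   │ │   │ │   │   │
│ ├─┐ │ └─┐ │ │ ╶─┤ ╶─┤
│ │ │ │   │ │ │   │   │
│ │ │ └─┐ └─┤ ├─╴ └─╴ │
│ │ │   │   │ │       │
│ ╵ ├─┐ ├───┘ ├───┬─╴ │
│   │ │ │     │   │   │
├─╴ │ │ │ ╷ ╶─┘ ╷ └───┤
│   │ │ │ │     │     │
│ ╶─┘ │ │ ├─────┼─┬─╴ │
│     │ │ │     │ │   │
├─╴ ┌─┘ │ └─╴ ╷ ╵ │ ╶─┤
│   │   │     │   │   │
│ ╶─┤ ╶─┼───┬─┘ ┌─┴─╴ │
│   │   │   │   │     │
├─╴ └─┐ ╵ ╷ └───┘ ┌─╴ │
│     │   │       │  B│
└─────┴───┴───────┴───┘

Counting corner cells (2 non-opposite passages):
Total corners: 65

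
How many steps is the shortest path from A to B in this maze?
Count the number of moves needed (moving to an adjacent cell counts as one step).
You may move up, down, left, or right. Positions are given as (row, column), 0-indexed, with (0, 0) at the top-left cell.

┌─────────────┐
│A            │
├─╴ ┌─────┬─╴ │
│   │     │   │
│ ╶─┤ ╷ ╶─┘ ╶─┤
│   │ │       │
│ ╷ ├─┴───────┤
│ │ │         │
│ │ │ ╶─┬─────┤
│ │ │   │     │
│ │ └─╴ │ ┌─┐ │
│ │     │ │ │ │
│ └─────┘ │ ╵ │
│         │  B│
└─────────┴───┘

Using BFS to find shortest path:
Start: (0, 0), End: (6, 6)
Path found:
(0,0) → (0,1) → (1,1) → (1,0) → (2,0) → (3,0) → (4,0) → (5,0) → (6,0) → (6,1) → (6,2) → (6,3) → (6,4) → (5,4) → (4,4) → (4,5) → (4,6) → (5,6) → (6,6)
Number of steps: 18

Solution:

┌─────────────┐
│A ↓          │
├─╴ ┌─────┬─╴ │
│↓ ↲│     │   │
│ ╶─┤ ╷ ╶─┘ ╶─┤
│↓  │ │       │
│ ╷ ├─┴───────┤
│↓│ │         │
│ │ │ ╶─┬─────┤
│↓│ │   │↱ → ↓│
│ │ └─╴ │ ┌─┐ │
│↓│     │↑│ │↓│
│ └─────┘ │ ╵ │
│↳ → → → ↑│  B│
└─────────┴───┘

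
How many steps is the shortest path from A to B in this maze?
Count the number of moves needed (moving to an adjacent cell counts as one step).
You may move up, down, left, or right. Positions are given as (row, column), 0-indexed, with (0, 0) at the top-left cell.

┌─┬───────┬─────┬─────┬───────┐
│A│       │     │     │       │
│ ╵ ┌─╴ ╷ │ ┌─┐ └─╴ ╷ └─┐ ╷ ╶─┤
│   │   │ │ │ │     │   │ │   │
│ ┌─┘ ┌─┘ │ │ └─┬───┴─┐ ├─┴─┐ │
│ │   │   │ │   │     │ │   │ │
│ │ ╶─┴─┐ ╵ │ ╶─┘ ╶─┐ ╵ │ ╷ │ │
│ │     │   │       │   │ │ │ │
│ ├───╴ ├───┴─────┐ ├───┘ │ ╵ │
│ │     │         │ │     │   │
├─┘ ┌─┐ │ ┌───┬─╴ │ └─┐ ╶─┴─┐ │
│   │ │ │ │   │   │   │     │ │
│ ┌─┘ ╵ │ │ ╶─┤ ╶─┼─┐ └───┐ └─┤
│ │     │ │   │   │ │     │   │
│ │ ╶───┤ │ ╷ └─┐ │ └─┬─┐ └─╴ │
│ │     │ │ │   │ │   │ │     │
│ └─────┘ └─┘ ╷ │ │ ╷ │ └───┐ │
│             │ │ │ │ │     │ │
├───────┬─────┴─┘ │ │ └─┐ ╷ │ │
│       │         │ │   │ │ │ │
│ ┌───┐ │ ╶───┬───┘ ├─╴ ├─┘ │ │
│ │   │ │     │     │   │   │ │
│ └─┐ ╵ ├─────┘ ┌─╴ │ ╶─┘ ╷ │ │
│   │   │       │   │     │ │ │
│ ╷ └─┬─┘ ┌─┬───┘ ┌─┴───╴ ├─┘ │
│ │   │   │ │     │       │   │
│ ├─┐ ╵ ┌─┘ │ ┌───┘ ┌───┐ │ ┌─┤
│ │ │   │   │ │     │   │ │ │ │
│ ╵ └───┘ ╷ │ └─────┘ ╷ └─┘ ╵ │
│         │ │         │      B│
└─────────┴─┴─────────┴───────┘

Using BFS to find shortest path:
Start: (0, 0), End: (14, 14)
Path found:
(0,0) → (1,0) → (1,1) → (0,1) → (0,2) → (0,3) → (0,4) → (1,4) → (2,4) → (3,4) → (3,5) → (2,5) → (1,5) → (0,5) → (0,6) → (0,7) → (1,7) → (1,8) → (1,9) → (0,9) → (0,10) → (1,10) → (1,11) → (2,11) → (3,11) → (3,10) → (2,10) → (2,9) → (2,8) → (3,8) → (3,9) → (4,9) → (5,9) → (5,10) → (6,10) → (6,11) → (6,12) → (7,12) → (7,13) → (7,14) → (8,14) → (9,14) → (10,14) → (11,14) → (12,14) → (12,13) → (13,13) → (14,13) → (14,14)
Number of steps: 48

Solution:

┌─┬───────┬─────┬─────┬───────┐
│A│↱ → → ↓│↱ → ↓│  ↱ ↓│       │
│ ╵ ┌─╴ ╷ │ ┌─┐ └─╴ ╷ └─┐ ╷ ╶─┤
│↳ ↑│   │↓│↑│ │↳ → ↑│↳ ↓│ │   │
│ ┌─┘ ┌─┘ │ │ └─┬───┴─┐ ├─┴─┐ │
│ │   │  ↓│↑│   │↓ ← ↰│↓│   │ │
│ │ ╶─┴─┐ ╵ │ ╶─┘ ╶─┐ ╵ │ ╷ │ │
│ │     │↳ ↑│    ↳ ↓│↑ ↲│ │ │ │
│ ├───╴ ├───┴─────┐ ├───┘ │ ╵ │
│ │     │         │↓│     │   │
├─┘ ┌─┐ │ ┌───┬─╴ │ └─┐ ╶─┴─┐ │
│   │ │ │ │   │   │↳ ↓│     │ │
│ ┌─┘ ╵ │ │ ╶─┤ ╶─┼─┐ └───┐ └─┤
│ │     │ │   │   │ │↳ → ↓│   │
│ │ ╶───┤ │ ╷ └─┐ │ └─┬─┐ └─╴ │
│ │     │ │ │   │ │   │ │↳ → ↓│
│ └─────┘ └─┘ ╷ │ │ ╷ │ └───┐ │
│             │ │ │ │ │     │↓│
├───────┬─────┴─┘ │ │ └─┐ ╷ │ │
│       │         │ │   │ │ │↓│
│ ┌───┐ │ ╶───┬───┘ ├─╴ ├─┘ │ │
│ │   │ │     │     │   │   │↓│
│ └─┐ ╵ ├─────┘ ┌─╴ │ ╶─┘ ╷ │ │
│   │   │       │   │     │ │↓│
│ ╷ └─┬─┘ ┌─┬───┘ ┌─┴───╴ ├─┘ │
│ │   │   │ │     │       │↓ ↲│
│ ├─┐ ╵ ┌─┘ │ ┌───┘ ┌───┐ │ ┌─┤
│ │ │   │   │ │     │   │ │↓│ │
│ ╵ └───┘ ╷ │ └─────┘ ╷ └─┘ ╵ │
│         │ │         │    ↳ B│
└─────────┴─┴─────────┴───────┘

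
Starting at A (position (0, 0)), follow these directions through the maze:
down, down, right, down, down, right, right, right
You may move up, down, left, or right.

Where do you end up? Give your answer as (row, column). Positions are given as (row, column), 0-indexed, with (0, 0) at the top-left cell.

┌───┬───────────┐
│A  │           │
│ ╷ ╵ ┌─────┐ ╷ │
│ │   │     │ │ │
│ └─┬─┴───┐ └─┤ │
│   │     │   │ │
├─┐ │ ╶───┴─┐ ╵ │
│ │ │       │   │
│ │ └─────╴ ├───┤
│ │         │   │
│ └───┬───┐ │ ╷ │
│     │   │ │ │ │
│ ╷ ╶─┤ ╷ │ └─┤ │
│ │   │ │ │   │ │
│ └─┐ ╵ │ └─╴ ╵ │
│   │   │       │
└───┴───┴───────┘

Following directions step by step:
Start: (0, 0)
  down: (0, 0) → (1, 0)
  down: (1, 0) → (2, 0)
  right: (2, 0) → (2, 1)
  down: (2, 1) → (3, 1)
  down: (3, 1) → (4, 1)
  right: (4, 1) → (4, 2)
  right: (4, 2) → (4, 3)
  right: (4, 3) → (4, 4)
Final position: (4, 4)

Path taken:

┌───┬───────────┐
│A  │           │
│ ╷ ╵ ┌─────┐ ╷ │
│↓│   │     │ │ │
│ └─┬─┴───┐ └─┤ │
│↳ ↓│     │   │ │
├─┐ │ ╶───┴─┐ ╵ │
│ │↓│       │   │
│ │ └─────╴ ├───┤
│ │↳ → → B  │   │
│ └───┬───┐ │ ╷ │
│     │   │ │ │ │
│ ╷ ╶─┤ ╷ │ └─┤ │
│ │   │ │ │   │ │
│ └─┐ ╵ │ └─╴ ╵ │
│   │   │       │
└───┴───┴───────┘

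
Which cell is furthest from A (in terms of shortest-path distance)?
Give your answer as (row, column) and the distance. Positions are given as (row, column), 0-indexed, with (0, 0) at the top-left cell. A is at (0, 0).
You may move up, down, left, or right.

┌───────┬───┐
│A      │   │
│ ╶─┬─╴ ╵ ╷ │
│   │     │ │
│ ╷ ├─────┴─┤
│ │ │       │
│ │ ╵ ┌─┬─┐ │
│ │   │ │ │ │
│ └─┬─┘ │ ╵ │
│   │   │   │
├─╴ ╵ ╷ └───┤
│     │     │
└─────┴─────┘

Computing BFS distances from A to all cells:
Furthest cell: (3, 4)
Distance: 13 steps

Path from A to the furthest cell:

┌───────┬───┐
│A      │   │
│ ╶─┬─╴ ╵ ╷ │
│↳ ↓│     │ │
│ ╷ ├─────┴─┤
│ │↓│↱ → → ↓│
│ │ ╵ ┌─┬─┐ │
│ │↳ ↑│ │B│↓│
│ └─┬─┘ │ ╵ │
│   │   │↑ ↲│
├─╴ ╵ ╷ └───┤
│     │     │
└─────┴─────┘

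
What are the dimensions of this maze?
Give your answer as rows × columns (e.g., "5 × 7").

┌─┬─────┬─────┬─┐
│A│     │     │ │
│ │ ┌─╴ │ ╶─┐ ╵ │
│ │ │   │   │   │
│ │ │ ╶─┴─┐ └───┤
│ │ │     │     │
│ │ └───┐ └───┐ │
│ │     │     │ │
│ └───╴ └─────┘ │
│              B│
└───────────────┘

Counting the maze dimensions:
Rows (vertical): 5
Columns (horizontal): 8
Dimensions: 5 × 8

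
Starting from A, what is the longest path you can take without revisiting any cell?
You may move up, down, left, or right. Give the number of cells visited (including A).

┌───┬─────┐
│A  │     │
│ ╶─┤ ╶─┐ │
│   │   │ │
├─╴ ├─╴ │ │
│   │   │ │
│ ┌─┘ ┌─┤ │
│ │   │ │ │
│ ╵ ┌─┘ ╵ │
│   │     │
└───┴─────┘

Finding longest simple path using DFS:
Start: (0, 0)
Longest path visits 23 cells
Path: A → down → right → down → left → down → down → right → up → right → up → right → up → left → up → right → right → down → down → down → down → left → up

Solution:

┌───┬─────┐
│A  │↱ → ↓│
│ ╶─┤ ╶─┐ │
│↳ ↓│↑ ↰│↓│
├─╴ ├─╴ │ │
│↓ ↲│↱ ↑│↓│
│ ┌─┘ ┌─┤ │
│↓│↱ ↑│B│↓│
│ ╵ ┌─┘ ╵ │
│↳ ↑│  ↑ ↲│
└───┴─────┘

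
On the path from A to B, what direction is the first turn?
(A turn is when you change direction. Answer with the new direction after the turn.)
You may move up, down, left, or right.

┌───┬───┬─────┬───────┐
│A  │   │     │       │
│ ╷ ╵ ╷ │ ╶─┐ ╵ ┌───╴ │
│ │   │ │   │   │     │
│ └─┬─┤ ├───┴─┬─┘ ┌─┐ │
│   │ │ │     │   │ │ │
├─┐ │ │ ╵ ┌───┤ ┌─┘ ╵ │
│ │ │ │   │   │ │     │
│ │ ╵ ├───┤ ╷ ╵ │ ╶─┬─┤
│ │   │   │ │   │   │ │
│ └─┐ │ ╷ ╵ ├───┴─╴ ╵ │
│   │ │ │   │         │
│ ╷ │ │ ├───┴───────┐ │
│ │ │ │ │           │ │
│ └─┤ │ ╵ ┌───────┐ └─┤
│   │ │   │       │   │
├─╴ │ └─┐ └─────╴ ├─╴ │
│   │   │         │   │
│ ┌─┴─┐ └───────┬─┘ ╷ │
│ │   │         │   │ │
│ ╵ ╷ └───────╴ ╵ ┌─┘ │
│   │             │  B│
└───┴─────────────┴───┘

Directions: down, down, right, down, down, right, down, down, down, down, right, down, right, right, right, right, down, right, up, right, up, right, down, down
First turn direction: right

Solution:

┌───┬───┬─────┬───────┐
│A  │   │     │       │
│ ╷ ╵ ╷ │ ╶─┐ ╵ ┌───╴ │
│↓│   │ │   │   │     │
│ └─┬─┤ ├───┴─┬─┘ ┌─┐ │
│↳ ↓│ │ │     │   │ │ │
├─┐ │ │ ╵ ┌───┤ ┌─┘ ╵ │
│ │↓│ │   │   │ │     │
│ │ ╵ ├───┤ ╷ ╵ │ ╶─┬─┤
│ │↳ ↓│   │ │   │   │ │
│ └─┐ │ ╷ ╵ ├───┴─╴ ╵ │
│   │↓│ │   │         │
│ ╷ │ │ ├───┴───────┐ │
│ │ │↓│ │           │ │
│ └─┤ │ ╵ ┌───────┐ └─┤
│   │↓│   │       │   │
├─╴ │ └─┐ └─────╴ ├─╴ │
│   │↳ ↓│         │↱ ↓│
│ ┌─┴─┐ └───────┬─┘ ╷ │
│ │   │↳ → → → ↓│↱ ↑│↓│
│ ╵ ╷ └───────╴ ╵ ┌─┘ │
│   │          ↳ ↑│  B│
└───┴─────────────┴───┘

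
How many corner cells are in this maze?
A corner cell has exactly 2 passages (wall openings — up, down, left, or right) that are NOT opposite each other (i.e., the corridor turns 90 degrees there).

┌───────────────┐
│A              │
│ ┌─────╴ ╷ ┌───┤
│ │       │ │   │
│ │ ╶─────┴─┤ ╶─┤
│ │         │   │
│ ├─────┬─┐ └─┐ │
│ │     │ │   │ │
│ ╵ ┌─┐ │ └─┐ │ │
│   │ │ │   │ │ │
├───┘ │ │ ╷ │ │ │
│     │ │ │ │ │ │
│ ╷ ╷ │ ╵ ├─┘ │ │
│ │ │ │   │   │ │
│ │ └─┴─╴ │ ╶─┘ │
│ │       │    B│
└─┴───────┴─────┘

Counting corner cells (2 non-opposite passages):
Total corners: 23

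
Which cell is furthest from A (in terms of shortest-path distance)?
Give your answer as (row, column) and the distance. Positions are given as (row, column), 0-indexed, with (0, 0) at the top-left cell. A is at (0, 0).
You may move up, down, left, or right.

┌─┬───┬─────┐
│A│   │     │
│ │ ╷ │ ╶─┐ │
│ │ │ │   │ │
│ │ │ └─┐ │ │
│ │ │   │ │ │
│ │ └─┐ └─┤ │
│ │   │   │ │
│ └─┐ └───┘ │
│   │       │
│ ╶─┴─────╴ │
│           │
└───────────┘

Computing BFS distances from A to all cells:
Furthest cell: (3, 4)
Distance: 25 steps

Path from A to the furthest cell:

┌─┬───┬─────┐
│A│↱ ↓│     │
│ │ ╷ │ ╶─┐ │
│↓│↑│↓│   │ │
│ │ │ └─┐ │ │
│↓│↑│↳ ↓│ │ │
│ │ └─┐ └─┤ │
│↓│↑ ↰│↳ B│ │
│ └─┐ └───┘ │
│↓  │↑ ← ← ↰│
│ ╶─┴─────╴ │
│↳ → → → → ↑│
└───────────┘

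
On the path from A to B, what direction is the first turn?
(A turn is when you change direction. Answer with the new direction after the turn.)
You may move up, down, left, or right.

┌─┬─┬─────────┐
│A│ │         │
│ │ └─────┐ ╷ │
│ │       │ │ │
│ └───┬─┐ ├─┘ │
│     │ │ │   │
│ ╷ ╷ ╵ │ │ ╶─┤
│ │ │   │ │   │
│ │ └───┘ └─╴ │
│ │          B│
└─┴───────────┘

Directions: down, down, right, down, down, right, right, right, right, right
First turn direction: right

Solution:

┌─┬─┬─────────┐
│A│ │         │
│ │ └─────┐ ╷ │
│↓│       │ │ │
│ └───┬─┐ ├─┘ │
│↳ ↓  │ │ │   │
│ ╷ ╷ ╵ │ │ ╶─┤
│ │↓│   │ │   │
│ │ └───┘ └─╴ │
│ │↳ → → → → B│
└─┴───────────┘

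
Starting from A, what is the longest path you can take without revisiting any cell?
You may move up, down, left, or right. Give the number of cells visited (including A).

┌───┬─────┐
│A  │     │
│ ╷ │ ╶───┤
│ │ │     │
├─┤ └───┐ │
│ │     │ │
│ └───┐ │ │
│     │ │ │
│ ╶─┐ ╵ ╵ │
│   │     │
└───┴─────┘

Finding longest simple path using DFS:
Start: (0, 0)
Longest path visits 17 cells
Path: A → right → down → down → right → right → down → down → right → up → up → up → left → left → up → right → right

Solution:

┌───┬─────┐
│A ↓│↱ → B│
│ ╷ │ ╶───┤
│ │↓│↑ ← ↰│
├─┤ └───┐ │
│ │↳ → ↓│↑│
│ └───┐ │ │
│     │↓│↑│
│ ╶─┐ ╵ ╵ │
│   │  ↳ ↑│
└───┴─────┘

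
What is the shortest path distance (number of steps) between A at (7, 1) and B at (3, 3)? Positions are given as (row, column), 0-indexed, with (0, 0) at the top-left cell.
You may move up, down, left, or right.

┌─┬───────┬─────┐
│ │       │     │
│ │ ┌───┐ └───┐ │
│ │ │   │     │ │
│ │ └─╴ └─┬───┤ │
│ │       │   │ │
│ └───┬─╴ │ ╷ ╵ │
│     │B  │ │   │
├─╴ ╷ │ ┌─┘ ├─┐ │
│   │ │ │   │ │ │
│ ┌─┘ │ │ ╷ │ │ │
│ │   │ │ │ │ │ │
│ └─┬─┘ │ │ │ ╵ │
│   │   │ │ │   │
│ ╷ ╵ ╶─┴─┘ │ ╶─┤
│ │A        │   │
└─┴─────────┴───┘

Finding path from (7, 1) to (3, 3):
Path: (7,1) → (7,2) → (6,2) → (6,3) → (5,3) → (4,3) → (3,3)
Distance: 6 steps

Solution:

┌─┬───────┬─────┐
│ │       │     │
│ │ ┌───┐ └───┐ │
│ │ │   │     │ │
│ │ └─╴ └─┬───┤ │
│ │       │   │ │
│ └───┬─╴ │ ╷ ╵ │
│     │B  │ │   │
├─╴ ╷ │ ┌─┘ ├─┐ │
│   │ │↑│   │ │ │
│ ┌─┘ │ │ ╷ │ │ │
│ │   │↑│ │ │ │ │
│ └─┬─┘ │ │ │ ╵ │
│   │↱ ↑│ │ │   │
│ ╷ ╵ ╶─┴─┘ │ ╶─┤
│ │A ↑      │   │
└─┴─────────┴───┘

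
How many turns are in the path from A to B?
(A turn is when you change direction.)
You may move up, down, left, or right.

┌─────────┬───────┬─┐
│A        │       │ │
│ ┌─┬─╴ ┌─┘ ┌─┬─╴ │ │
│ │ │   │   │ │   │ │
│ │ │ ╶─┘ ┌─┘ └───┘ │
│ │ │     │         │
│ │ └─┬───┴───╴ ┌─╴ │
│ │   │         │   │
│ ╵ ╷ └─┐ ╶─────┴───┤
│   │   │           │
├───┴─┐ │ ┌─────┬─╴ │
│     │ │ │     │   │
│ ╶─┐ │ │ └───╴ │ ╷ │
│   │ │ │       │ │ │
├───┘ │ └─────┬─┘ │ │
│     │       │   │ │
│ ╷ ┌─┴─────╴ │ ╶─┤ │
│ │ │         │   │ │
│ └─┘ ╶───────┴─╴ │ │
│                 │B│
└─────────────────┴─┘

Directions: down, down, down, down, right, up, right, down, right, down, down, down, right, right, right, down, left, left, left, left, down, right, right, right, right, right, right, up, left, up, right, up, up, right, down, down, down, down
Number of turns: 18

Solution:

┌─────────┬───────┬─┐
│A        │       │ │
│ ┌─┬─╴ ┌─┘ ┌─┬─╴ │ │
│↓│ │   │   │ │   │ │
│ │ │ ╶─┘ ┌─┘ └───┘ │
│↓│ │     │         │
│ │ └─┬───┴───╴ ┌─╴ │
│↓│↱ ↓│         │   │
│ ╵ ╷ └─┐ ╶─────┴───┤
│↳ ↑│↳ ↓│           │
├───┴─┐ │ ┌─────┬─╴ │
│     │↓│ │     │↱ ↓│
│ ╶─┐ │ │ └───╴ │ ╷ │
│   │ │↓│       │↑│↓│
├───┘ │ └─────┬─┘ │ │
│     │↳ → → ↓│↱ ↑│↓│
│ ╷ ┌─┴─────╴ │ ╶─┤ │
│ │ │↓ ← ← ← ↲│↑ ↰│↓│
│ └─┘ ╶───────┴─╴ │ │
│    ↳ → → → → → ↑│B│
└─────────────────┴─┘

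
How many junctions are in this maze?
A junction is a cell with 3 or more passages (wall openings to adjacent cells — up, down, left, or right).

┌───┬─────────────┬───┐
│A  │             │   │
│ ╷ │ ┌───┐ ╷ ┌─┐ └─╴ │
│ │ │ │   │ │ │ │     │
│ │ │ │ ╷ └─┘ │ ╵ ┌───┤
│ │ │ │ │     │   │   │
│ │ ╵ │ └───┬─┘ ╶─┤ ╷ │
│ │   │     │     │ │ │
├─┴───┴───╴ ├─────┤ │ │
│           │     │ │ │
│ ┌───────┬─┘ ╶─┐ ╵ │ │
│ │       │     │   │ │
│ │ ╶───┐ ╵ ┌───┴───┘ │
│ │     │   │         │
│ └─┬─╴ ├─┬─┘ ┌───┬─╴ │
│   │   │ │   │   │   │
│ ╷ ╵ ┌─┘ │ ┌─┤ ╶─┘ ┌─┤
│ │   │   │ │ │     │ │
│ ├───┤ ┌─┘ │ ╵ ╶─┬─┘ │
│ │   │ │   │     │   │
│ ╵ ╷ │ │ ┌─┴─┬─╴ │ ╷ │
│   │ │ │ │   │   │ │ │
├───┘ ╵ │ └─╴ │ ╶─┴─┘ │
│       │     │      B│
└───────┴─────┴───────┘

Checking each cell for number of passages:

Junctions found (3+ passages):
  (0, 5): 3 passages
  (0, 6): 3 passages
  (1, 8): 3 passages
  (2, 7): 3 passages
  (3, 7): 3 passages
  (5, 6): 3 passages
  (6, 10): 3 passages
  (7, 0): 3 passages
  (8, 7): 3 passages
  (9, 7): 3 passages
  (9, 10): 3 passages
  (11, 2): 3 passages
Total junctions: 12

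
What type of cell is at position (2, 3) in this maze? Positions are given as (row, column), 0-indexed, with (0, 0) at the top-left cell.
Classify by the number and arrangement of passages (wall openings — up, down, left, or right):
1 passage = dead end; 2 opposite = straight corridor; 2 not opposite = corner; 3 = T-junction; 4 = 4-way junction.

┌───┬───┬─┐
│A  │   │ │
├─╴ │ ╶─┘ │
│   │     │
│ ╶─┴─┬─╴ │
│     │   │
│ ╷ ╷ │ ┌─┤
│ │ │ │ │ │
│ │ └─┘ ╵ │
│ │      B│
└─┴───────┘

Checking cell at (2, 3):
Number of passages: 2
Cell type: corner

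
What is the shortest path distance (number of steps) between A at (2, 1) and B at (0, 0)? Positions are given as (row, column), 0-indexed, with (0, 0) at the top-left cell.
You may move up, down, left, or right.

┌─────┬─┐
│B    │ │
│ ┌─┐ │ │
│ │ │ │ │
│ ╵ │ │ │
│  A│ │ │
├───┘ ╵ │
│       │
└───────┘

Finding path from (2, 1) to (0, 0):
Path: (2,1) → (2,0) → (1,0) → (0,0)
Distance: 3 steps

Solution:

┌─────┬─┐
│B    │ │
│ ┌─┐ │ │
│↑│ │ │ │
│ ╵ │ │ │
│↑ A│ │ │
├───┘ ╵ │
│       │
└───────┘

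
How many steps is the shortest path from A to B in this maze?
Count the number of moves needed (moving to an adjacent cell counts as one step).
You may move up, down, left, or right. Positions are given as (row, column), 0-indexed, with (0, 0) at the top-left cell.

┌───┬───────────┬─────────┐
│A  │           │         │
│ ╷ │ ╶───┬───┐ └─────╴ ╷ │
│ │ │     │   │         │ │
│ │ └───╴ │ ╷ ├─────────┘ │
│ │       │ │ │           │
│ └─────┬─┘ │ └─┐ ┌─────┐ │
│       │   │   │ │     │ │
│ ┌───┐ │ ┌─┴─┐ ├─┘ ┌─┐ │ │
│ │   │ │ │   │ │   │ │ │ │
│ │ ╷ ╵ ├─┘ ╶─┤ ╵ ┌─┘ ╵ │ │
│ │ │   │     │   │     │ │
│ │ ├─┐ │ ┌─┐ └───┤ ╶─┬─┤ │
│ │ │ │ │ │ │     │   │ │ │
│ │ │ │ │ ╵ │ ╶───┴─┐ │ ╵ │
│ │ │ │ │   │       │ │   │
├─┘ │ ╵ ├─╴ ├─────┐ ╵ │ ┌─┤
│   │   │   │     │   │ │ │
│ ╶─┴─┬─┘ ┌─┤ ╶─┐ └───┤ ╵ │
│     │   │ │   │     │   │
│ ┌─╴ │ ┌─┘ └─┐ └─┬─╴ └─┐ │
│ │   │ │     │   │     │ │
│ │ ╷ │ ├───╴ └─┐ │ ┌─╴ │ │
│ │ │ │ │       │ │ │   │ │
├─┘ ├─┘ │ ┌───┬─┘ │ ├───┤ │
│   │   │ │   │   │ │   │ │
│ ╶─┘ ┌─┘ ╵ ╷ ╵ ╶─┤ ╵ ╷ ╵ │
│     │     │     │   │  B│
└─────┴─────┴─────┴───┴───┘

Using BFS to find shortest path:
Start: (0, 0), End: (13, 12)
Path found:
(0,0) → (0,1) → (1,1) → (2,1) → (2,2) → (2,3) → (2,4) → (1,4) → (1,3) → (1,2) → (0,2) → (0,3) → (0,4) → (0,5) → (0,6) → (0,7) → (1,7) → (1,8) → (1,9) → (1,10) → (1,11) → (0,11) → (0,12) → (1,12) → (2,12) → (3,12) → (4,12) → (5,12) → (6,12) → (7,12) → (7,11) → (8,11) → (9,11) → (9,12) → (10,12) → (11,12) → (12,12) → (13,12)
Number of steps: 37

Solution:

┌───┬───────────┬─────────┐
│A ↓│↱ → → → → ↓│      ↱ ↓│
│ ╷ │ ╶───┬───┐ └─────╴ ╷ │
│ │↓│↑ ← ↰│   │↳ → → → ↑│↓│
│ │ └───╴ │ ╷ ├─────────┘ │
│ │↳ → → ↑│ │ │          ↓│
│ └─────┬─┘ │ └─┐ ┌─────┐ │
│       │   │   │ │     │↓│
│ ┌───┐ │ ┌─┴─┐ ├─┘ ┌─┐ │ │
│ │   │ │ │   │ │   │ │ │↓│
│ │ ╷ ╵ ├─┘ ╶─┤ ╵ ┌─┘ ╵ │ │
│ │ │   │     │   │     │↓│
│ │ ├─┐ │ ┌─┐ └───┤ ╶─┬─┤ │
│ │ │ │ │ │ │     │   │ │↓│
│ │ │ │ │ ╵ │ ╶───┴─┐ │ ╵ │
│ │ │ │ │   │       │ │↓ ↲│
├─┘ │ ╵ ├─╴ ├─────┐ ╵ │ ┌─┤
│   │   │   │     │   │↓│ │
│ ╶─┴─┬─┘ ┌─┤ ╶─┐ └───┤ ╵ │
│     │   │ │   │     │↳ ↓│
│ ┌─╴ │ ┌─┘ └─┐ └─┬─╴ └─┐ │
│ │   │ │     │   │     │↓│
│ │ ╷ │ ├───╴ └─┐ │ ┌─╴ │ │
│ │ │ │ │       │ │ │   │↓│
├─┘ ├─┘ │ ┌───┬─┘ │ ├───┤ │
│   │   │ │   │   │ │   │↓│
│ ╶─┘ ┌─┘ ╵ ╷ ╵ ╶─┤ ╵ ╷ ╵ │
│     │     │     │   │  B│
└─────┴─────┴─────┴───┴───┘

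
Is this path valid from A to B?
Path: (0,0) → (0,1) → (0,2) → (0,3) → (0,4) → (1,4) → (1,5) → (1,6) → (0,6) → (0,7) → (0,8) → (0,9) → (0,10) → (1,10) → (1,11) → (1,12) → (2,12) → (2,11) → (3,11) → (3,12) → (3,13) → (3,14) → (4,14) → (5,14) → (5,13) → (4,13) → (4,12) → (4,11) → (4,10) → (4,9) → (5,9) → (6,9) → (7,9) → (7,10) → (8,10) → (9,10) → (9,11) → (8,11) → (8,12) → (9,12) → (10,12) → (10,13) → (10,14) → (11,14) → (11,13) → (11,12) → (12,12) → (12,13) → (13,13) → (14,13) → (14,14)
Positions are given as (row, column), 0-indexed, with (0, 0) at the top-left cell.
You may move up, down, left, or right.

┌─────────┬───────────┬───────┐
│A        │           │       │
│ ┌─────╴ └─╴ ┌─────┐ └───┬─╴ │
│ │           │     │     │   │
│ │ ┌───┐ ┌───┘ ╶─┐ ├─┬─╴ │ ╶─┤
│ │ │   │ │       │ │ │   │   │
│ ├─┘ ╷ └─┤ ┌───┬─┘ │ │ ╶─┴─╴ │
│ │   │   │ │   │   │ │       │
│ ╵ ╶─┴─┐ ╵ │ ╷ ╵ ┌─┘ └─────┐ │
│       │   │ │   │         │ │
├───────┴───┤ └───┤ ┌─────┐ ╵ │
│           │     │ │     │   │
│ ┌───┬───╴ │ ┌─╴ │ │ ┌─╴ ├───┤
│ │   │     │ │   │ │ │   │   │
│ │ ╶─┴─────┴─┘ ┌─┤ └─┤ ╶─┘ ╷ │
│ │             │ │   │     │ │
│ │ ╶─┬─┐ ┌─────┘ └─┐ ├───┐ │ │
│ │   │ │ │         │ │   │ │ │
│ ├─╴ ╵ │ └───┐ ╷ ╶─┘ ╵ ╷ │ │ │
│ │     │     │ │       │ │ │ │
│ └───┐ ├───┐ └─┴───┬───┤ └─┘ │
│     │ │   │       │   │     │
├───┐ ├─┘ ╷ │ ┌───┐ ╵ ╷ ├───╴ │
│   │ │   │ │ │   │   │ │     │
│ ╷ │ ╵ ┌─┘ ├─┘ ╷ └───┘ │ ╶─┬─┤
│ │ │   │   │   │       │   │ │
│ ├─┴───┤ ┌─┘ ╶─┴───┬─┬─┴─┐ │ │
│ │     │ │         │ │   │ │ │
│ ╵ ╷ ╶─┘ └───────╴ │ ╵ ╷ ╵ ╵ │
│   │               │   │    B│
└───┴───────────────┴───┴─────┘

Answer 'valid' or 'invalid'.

Checking path validity:
Result: All consecutive moves are passable.

valid

Correct solution:

┌─────────┬───────────┬───────┐
│A → → → ↓│  ↱ → → → ↓│       │
│ ┌─────╴ └─╴ ┌─────┐ └───┬─╴ │
│ │      ↳ → ↑│     │↳ → ↓│   │
│ │ ┌───┐ ┌───┘ ╶─┐ ├─┬─╴ │ ╶─┤
│ │ │   │ │       │ │ │↓ ↲│   │
│ ├─┘ ╷ └─┤ ┌───┬─┘ │ │ ╶─┴─╴ │
│ │   │   │ │   │   │ │↳ → → ↓│
│ ╵ ╶─┴─┐ ╵ │ ╷ ╵ ┌─┘ └─────┐ │
│       │   │ │   │↓ ← ← ← ↰│↓│
├───────┴───┤ └───┤ ┌─────┐ ╵ │
│           │     │↓│     │↑ ↲│
│ ┌───┬───╴ │ ┌─╴ │ │ ┌─╴ ├───┤
│ │   │     │ │   │↓│ │   │   │
│ │ ╶─┴─────┴─┘ ┌─┤ └─┤ ╶─┘ ╷ │
│ │             │ │↳ ↓│     │ │
│ │ ╶─┬─┐ ┌─────┘ └─┐ ├───┐ │ │
│ │   │ │ │         │↓│↱ ↓│ │ │
│ ├─╴ ╵ │ └───┐ ╷ ╶─┘ ╵ ╷ │ │ │
│ │     │     │ │    ↳ ↑│↓│ │ │
│ └───┐ ├───┐ └─┴───┬───┤ └─┘ │
│     │ │   │       │   │↳ → ↓│
├───┐ ├─┘ ╷ │ ┌───┐ ╵ ╷ ├───╴ │
│   │ │   │ │ │   │   │ │↓ ← ↲│
│ ╷ │ ╵ ┌─┘ ├─┘ ╷ └───┘ │ ╶─┬─┤
│ │ │   │   │   │       │↳ ↓│ │
│ ├─┴───┤ ┌─┘ ╶─┴───┬─┬─┴─┐ │ │
│ │     │ │         │ │   │↓│ │
│ ╵ ╷ ╶─┘ └───────╴ │ ╵ ╷ ╵ ╵ │
│   │               │   │  ↳ B│
└───┴───────────────┴───┴─────┘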